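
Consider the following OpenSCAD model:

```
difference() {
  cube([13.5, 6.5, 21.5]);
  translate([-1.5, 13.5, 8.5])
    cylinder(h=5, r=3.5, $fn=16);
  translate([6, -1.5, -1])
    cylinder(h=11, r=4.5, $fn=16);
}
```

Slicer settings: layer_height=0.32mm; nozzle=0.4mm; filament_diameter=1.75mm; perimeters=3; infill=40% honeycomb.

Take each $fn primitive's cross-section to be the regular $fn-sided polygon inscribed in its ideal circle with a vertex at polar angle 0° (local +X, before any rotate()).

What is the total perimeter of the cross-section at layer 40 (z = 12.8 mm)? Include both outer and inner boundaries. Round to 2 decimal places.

At z = 12.8 mm: the 13.5×6.5 cube contributes its full rectangle (perimeter 40.00 mm); the cylinder at (-1.5, 13.5): section is a regular 16-gon, circumradius r=3.5 (perimeter = 2·16·3.500·sin(180°/16) = 21.85 mm); the cylinder at (6, -1.5) is not intersected at this z (z outside [-1, 10]); Taking the first minus the rest: starting from the 13.5×6.5 cube, the r=3.5 cylinder at (-1.5, 13.5) misses the remaining region (no effect) — boundary = 40.00 mm. Overall, the cross-section is a single solid region. Total boundary length (outer) = 40.00 mm.

40.00 mm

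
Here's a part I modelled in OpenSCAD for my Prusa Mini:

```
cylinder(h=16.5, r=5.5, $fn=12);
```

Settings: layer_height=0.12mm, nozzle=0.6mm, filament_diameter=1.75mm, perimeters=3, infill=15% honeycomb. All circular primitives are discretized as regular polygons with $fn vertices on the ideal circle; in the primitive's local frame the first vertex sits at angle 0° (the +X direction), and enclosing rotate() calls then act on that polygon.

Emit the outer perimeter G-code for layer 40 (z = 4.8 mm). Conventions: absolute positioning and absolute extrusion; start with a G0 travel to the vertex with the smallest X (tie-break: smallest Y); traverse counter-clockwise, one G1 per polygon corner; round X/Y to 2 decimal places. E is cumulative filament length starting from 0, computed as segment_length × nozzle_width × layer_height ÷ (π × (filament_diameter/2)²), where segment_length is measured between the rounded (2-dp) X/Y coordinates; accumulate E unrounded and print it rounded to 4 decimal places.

At z = 4.8 mm: the cylinder: section is a regular 12-gon, circumradius r=5.5. The outline is a single polygon with 12 vertices. Extrusion per mm of travel: 0.6 × 0.12 / (π × 0.875²) = 0.029934. Accumulating E over each segment gives final E = 1.0223.

G0 X-5.50 Y0.00 Z4.80
G1 X-4.76 Y-2.75 E0.0852
G1 X-2.75 Y-4.76 E0.1703
G1 X0.00 Y-5.50 E0.2556
G1 X2.75 Y-4.76 E0.3408
G1 X4.76 Y-2.75 E0.4259
G1 X5.50 Y0.00 E0.5112
G1 X4.76 Y2.75 E0.5964
G1 X2.75 Y4.76 E0.6815
G1 X0.00 Y5.50 E0.7668
G1 X-2.75 Y4.76 E0.8520
G1 X-4.76 Y2.75 E0.9371
G1 X-5.50 Y0.00 E1.0223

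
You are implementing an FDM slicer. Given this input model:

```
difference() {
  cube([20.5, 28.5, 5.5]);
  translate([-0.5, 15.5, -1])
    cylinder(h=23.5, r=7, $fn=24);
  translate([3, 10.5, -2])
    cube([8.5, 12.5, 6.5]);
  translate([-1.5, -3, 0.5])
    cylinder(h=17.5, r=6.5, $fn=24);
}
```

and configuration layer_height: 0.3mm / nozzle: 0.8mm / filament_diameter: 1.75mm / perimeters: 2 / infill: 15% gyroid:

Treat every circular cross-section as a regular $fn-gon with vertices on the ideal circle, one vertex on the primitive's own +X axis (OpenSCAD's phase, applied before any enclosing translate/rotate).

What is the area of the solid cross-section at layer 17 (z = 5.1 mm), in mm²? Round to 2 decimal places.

At z = 5.1 mm: the 20.5×28.5 cube contributes its full rectangle (area 584.25 mm²); the r=7 cylinder at (-0.5, 15.5) gives a regular 24-gon of circumradius 7 (constant along its height) (area = (24/2)·7.000²·sin(360°/24) = 152.19 mm²); the cube at (3, 10.5) is not intersected at this z (z outside [-2, 4.5]); the cylinder at (-1.5, -3): section is a regular 24-gon, circumradius r=6.5 (area = (24/2)·6.500²·sin(360°/24) = 131.22 mm²); Subtracting the remaining from the first: starting from the 20.5×28.5 cube (584.25 mm²), the r=7 cylinder at (-0.5, 15.5) partially overlaps it — only the 69.13 mm² overlap (of its 152.19 mm²) is removed, clipping the outline; the r=6.5 cylinder at (-1.5, -3) partially overlaps it — only the 9.04 mm² overlap (of its 131.22 mm²) is removed, clipping the outline — area = 506.08 mm². Overall, the cross-section is a single solid region. Net area = 506.08 mm².

506.08 mm²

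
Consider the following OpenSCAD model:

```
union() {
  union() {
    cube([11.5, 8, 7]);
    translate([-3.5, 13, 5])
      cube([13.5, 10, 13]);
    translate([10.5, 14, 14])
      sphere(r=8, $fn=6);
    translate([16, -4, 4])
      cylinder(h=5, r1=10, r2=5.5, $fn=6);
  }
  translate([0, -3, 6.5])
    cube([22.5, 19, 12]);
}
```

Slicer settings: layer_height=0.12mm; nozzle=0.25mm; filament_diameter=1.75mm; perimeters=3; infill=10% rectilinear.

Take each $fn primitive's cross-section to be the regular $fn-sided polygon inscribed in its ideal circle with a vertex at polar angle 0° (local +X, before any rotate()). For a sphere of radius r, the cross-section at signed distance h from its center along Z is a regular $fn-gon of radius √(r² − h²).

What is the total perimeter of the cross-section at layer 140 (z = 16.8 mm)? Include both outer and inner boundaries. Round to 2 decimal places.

At z = 16.8 mm: the cube is not intersected at this z (z outside [0, 7]); the cube at (-3.5, 13) (footprint 13.5×10) is included at this height (perimeter 47.00 mm); the r=8 sphere at (10.5, 14) contributes a regular 6-gon of circumradius √(8²−2.8²) = 7.494 (perimeter = 2·6·7.494·sin(180°/6) = 44.96 mm); the cone at (16, -4) is not intersected at this z (z outside [4, 9]); Combining (union): the regions partially overlap (shared area 39.94 mm²), so the edge portions inside another operand are dropped and the merged outline is re-measured after clipping — boundary = 66.16 mm; the 22.5×19 cube at (0, -3) contributes its full rectangle (perimeter 83.00 mm); Taking the union: the regions partially overlap (shared area 111.08 mm²), so the edge portions inside another operand are dropped and the merged outline is re-measured after clipping — boundary = 102.10 mm. Overall, the cross-section is a single solid region. Total boundary length (outer) = 102.10 mm.

102.10 mm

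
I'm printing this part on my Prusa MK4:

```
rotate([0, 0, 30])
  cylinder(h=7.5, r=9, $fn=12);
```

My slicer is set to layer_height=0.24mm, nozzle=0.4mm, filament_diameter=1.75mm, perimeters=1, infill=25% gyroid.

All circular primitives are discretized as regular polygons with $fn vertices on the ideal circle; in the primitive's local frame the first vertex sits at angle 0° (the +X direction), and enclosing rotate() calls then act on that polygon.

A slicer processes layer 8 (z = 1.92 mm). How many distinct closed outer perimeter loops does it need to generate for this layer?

At z = 1.92 mm: the r=9 cylinder contributes a regular 12-gon of circumradius 9; (rotated 30° about Z; rotation is an isometry so areas/perimeters/island counts are preserved). The result has 1 disconnected region.

1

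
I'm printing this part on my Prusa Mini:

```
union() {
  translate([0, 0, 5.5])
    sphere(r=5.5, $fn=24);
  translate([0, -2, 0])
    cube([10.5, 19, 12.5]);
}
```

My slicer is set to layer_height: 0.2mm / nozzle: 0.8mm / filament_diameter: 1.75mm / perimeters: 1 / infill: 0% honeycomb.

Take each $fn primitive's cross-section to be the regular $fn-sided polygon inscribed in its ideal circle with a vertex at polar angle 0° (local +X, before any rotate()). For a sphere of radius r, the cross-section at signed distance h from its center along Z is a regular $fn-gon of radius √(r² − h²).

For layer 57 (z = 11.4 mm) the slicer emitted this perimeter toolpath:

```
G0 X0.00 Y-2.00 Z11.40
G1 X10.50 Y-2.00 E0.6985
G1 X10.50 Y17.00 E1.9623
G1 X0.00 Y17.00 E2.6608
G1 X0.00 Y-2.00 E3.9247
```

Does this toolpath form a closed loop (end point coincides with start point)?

Start point (G0): (0.00, -2.00). End point (last G1): the path returns to the start — closed.

yes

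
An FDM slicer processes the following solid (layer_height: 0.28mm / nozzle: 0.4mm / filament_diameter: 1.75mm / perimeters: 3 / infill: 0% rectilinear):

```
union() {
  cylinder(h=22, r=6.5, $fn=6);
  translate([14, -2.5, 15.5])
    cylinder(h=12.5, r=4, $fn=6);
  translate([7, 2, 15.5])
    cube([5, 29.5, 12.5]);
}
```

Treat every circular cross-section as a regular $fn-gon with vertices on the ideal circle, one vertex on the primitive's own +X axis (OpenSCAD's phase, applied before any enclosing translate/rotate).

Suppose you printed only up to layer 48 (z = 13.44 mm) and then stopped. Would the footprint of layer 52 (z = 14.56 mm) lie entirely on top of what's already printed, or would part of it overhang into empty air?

Compare the two slices. At z = 13.44: the r=6.5 cylinder gives a regular 6-gon of circumradius 6.5 (constant along its height) (area = (6/2)·6.500²·sin(360°/6) = 109.77 mm²); the cylinder at (14, -2.5) is absent (z outside [15.5, 28]); the cube at (7, 2) is absent (z outside [15.5, 28]); Taking the union: only the r=6.5 cylinder is present, so the union is just that shape — area = 109.77 mm². At z = 14.56: the r=6.5 cylinder gives a regular 6-gon of circumradius 6.5 (constant along its height) (area = (6/2)·6.500²·sin(360°/6) = 109.77 mm²); the cylinder at (14, -2.5) does not reach this height (z outside [15.5, 28]); the cube at (7, 2) does not reach this height (z outside [15.5, 28]); Merging all regions: only the r=6.5 cylinder is present, so the union is just that shape — area = 109.77 mm². Checking containment: the cross-section at z = 14.56 is a subset of the cross-section at z = 13.44.

entirely on top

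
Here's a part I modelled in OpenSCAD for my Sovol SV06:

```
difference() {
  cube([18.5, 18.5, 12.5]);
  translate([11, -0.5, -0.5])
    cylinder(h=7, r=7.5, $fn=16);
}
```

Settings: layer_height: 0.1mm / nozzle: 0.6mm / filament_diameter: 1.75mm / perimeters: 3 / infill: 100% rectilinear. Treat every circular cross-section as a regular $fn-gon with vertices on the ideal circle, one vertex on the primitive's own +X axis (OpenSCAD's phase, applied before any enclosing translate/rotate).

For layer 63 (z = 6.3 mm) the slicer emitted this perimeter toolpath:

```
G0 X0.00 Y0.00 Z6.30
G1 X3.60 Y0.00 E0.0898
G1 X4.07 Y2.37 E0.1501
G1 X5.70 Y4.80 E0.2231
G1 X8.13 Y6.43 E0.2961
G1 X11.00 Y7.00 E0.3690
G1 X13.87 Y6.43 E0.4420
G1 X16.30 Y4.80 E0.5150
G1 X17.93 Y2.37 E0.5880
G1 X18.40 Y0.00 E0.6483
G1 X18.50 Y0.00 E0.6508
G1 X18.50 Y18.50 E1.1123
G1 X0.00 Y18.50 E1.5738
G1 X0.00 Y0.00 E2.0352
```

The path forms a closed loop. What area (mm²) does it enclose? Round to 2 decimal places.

Apply the shoelace formula to the sequence of (X, Y) vertices; enclosed area = 263.62 mm².

263.62 mm²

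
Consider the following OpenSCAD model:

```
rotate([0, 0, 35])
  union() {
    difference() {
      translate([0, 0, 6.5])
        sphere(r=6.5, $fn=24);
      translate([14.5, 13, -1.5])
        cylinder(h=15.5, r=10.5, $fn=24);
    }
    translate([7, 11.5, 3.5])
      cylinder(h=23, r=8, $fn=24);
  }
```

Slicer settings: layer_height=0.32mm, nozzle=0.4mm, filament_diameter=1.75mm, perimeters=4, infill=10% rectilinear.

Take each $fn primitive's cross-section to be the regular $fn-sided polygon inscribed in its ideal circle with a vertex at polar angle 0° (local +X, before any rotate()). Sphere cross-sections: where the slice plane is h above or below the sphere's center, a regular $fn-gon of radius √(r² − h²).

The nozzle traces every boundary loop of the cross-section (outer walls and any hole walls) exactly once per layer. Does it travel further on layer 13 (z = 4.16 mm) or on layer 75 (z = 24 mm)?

Layer 13 (z = 4.16): the r=6.5 sphere contributes a regular 24-gon of circumradius √(6.5²−2.34²) = 6.064 (perimeter = 2·24·6.064·sin(180°/24) = 37.99 mm); the r=10.5 cylinder at (14.5, 13) gives a regular 24-gon of circumradius 10.5 (constant along its height) (perimeter = 2·24·10.500·sin(180°/24) = 65.79 mm); Subtracting the remaining from the first: starting from the r=6.5 sphere, the r=10.5 cylinder at (14.5, 13) misses the remaining region (no effect) — boundary = 37.99 mm; the cylinder at (7, 11.5): section is a regular 24-gon, circumradius r=8 (perimeter = 2·24·8.000·sin(180°/24) = 50.12 mm); Combining (union): the regions partially overlap (shared area 1.31 mm²), so the edge portions inside another operand are dropped and the merged outline is re-measured after clipping — boundary = 80.37 mm; (rotated 35° about Z; rotation is an isometry so areas/perimeters/island counts are preserved). So its perimeter = 80.37 mm. Layer 75 (z = 24): the sphere is not intersected at this z (|z−center|=17.500 > r=6.5); the cylinder at (14.5, 13) does not reach this height (z outside [-1.5, 14]); Taking the first minus the rest: the first operand is absent here, so nothing remains; the r=8 cylinder at (7, 11.5) gives a regular 24-gon of circumradius 8 (constant along its height) (perimeter = 2·24·8.000·sin(180°/24) = 50.12 mm); Merging all regions: only the r=8 cylinder at (7, 11.5) is present, so the union is just that shape — boundary = 50.12 mm; (rotated 35° about Z; rotation is an isometry so areas/perimeters/island counts are preserved). So its perimeter = 50.12 mm. Layer 13 is larger (80.37 vs 50.12 mm).

layer 13 (z = 4.16 mm)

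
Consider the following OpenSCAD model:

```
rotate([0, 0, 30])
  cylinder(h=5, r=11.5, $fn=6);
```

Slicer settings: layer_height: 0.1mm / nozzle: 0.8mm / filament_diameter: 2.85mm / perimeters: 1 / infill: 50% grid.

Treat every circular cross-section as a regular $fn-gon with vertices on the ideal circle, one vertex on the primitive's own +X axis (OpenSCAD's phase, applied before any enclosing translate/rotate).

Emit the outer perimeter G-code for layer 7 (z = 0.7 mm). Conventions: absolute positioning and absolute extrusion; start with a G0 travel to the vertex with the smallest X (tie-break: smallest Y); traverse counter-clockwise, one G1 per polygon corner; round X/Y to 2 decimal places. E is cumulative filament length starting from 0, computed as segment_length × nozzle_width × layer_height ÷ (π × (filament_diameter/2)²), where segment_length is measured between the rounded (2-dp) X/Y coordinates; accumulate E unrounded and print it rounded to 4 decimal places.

At z = 0.7 mm: the r=11.5 cylinder gives a regular 6-gon of circumradius 11.5 (constant along its height); (whole slice rotated 30° about Z — lengths, areas and connectivity unchanged). The outline is a single polygon with 6 vertices. Extrusion per mm of travel: 0.8 × 0.1 / (π × 1.425²) = 0.012540. Accumulating E over each segment gives final E = 0.8653.

G0 X-9.96 Y-5.75 Z0.70
G1 X0.00 Y-11.50 E0.1442
G1 X9.96 Y-5.75 E0.2884
G1 X9.96 Y5.75 E0.4327
G1 X0.00 Y11.50 E0.5769
G1 X-9.96 Y5.75 E0.7211
G1 X-9.96 Y-5.75 E0.8653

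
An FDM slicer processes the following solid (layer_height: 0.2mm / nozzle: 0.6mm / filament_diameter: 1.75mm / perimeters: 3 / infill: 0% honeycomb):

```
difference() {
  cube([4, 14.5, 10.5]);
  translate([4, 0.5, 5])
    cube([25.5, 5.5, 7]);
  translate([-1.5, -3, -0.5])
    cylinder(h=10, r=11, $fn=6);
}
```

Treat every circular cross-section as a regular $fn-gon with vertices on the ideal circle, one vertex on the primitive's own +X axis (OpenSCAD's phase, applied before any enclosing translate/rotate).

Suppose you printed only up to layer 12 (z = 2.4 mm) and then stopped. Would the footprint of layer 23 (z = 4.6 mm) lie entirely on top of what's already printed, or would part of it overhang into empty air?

entirely on top

Compare the two slices. At z = 2.4: the cube (footprint 4×14.5) is included at this height (area 58.00 mm²); the cube at (4, 0.5) does not reach this height (z outside [5, 12]); the cylinder at (-1.5, -3): section is a regular 6-gon, circumradius r=11 (area = (6/2)·11.000²·sin(360°/6) = 314.37 mm²); After the difference (first − rest): starting from the 4×14.5 cube (58.00 mm²), the r=11 cylinder at (-1.5, -3) partially overlaps it — only the 26.11 mm² overlap (of its 314.37 mm²) is removed, clipping the outline — area = 31.89 mm². At z = 4.6: the cube is present — its section is the full 4×14.5 rectangle (area 58.00 mm²); the cube at (4, 0.5) does not reach this height (z outside [5, 12]); the r=11 cylinder at (-1.5, -3) contributes a regular 6-gon of circumradius 11 (area = (6/2)·11.000²·sin(360°/6) = 314.37 mm²); Taking the first minus the rest: starting from the 4×14.5 cube (58.00 mm²), the r=11 cylinder at (-1.5, -3) partially overlaps it — only the 26.11 mm² overlap (of its 314.37 mm²) is removed, clipping the outline — area = 31.89 mm². Checking containment: the cross-section at z = 4.6 is a subset of the cross-section at z = 2.4.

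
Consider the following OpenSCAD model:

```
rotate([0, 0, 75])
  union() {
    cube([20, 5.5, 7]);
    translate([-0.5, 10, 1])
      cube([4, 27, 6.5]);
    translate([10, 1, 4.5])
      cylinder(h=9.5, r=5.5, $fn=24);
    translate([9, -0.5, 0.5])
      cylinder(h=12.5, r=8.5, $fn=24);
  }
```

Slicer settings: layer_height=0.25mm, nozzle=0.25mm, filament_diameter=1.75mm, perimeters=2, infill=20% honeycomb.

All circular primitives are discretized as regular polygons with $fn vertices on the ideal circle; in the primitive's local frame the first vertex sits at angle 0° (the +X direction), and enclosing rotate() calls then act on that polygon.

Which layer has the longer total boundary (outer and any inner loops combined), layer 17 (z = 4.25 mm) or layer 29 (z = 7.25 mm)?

layer 17 (z = 4.25 mm)

Layer 17 (z = 4.25): the cube is present — its section is the full 20×5.5 rectangle (perimeter 51.00 mm); the cube at (-0.5, 10) (footprint 4×27) is included at this height (perimeter 62.00 mm); the cylinder at (10, 1) does not reach this height (z outside [4.5, 14]); the r=8.5 cylinder at (9, -0.5) gives a regular 24-gon of circumradius 8.5 (constant along its height) (perimeter = 2·24·8.500·sin(180°/24) = 53.25 mm); Combining (union): the regions partially overlap (shared area 83.63 mm²), so the edge portions inside another operand are dropped and the merged outline is re-measured after clipping — boundary = 125.07 mm; (rotated 75° about Z; rotation is an isometry so areas/perimeters/island counts are preserved). So its perimeter = 125.07 mm. Layer 29 (z = 7.25): the cube does not reach this height (z outside [0, 7]); the 4×27 cube at (-0.5, 10) contributes its full rectangle (perimeter 62.00 mm); the cylinder at (10, 1): section is a regular 24-gon, circumradius r=5.5 (perimeter = 2·24·5.500·sin(180°/24) = 34.46 mm); the r=8.5 cylinder at (9, -0.5) contributes a regular 24-gon of circumradius 8.5 (perimeter = 2·24·8.500·sin(180°/24) = 53.25 mm); Merging all regions: the regions partially overlap (shared area 93.95 mm²), so the edge portions inside another operand are dropped and the merged outline is re-measured after clipping — boundary = 115.25 mm; (whole slice rotated 75° about Z — lengths, areas and connectivity unchanged). So its perimeter = 115.25 mm. Layer 17 is larger (125.07 vs 115.25 mm).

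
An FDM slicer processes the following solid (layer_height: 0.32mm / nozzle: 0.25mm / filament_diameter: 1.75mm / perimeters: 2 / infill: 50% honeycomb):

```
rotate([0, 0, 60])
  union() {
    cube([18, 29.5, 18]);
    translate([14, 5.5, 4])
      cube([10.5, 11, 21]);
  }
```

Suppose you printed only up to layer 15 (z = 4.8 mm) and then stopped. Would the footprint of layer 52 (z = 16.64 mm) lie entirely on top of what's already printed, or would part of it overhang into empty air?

Compare the two slices. At z = 4.8: the cube is present — its section is the full 18×29.5 rectangle (area 531.00 mm²); the cube at (14, 5.5) (footprint 10.5×11) is included at this height (area 115.50 mm²); Combining (union): the regions partially overlap — summed areas 646.50 mm² minus the doubly-counted overlap 44.00 mm² gives 602.50 mm² — area = 602.50 mm²; (whole slice rotated 60° about Z — lengths, areas and connectivity unchanged). At z = 16.64: the cube is present — its section is the full 18×29.5 rectangle (area 531.00 mm²); the 10.5×11 cube at (14, 5.5) contributes its full rectangle (area 115.50 mm²); Combining (union): the regions partially overlap — summed areas 646.50 mm² minus the doubly-counted overlap 44.00 mm² gives 602.50 mm² — area = 602.50 mm²; (rotated 60° about Z; rotation is an isometry so areas/perimeters/island counts are preserved). Checking containment: the cross-section at z = 16.64 is a subset of the cross-section at z = 4.8.

entirely on top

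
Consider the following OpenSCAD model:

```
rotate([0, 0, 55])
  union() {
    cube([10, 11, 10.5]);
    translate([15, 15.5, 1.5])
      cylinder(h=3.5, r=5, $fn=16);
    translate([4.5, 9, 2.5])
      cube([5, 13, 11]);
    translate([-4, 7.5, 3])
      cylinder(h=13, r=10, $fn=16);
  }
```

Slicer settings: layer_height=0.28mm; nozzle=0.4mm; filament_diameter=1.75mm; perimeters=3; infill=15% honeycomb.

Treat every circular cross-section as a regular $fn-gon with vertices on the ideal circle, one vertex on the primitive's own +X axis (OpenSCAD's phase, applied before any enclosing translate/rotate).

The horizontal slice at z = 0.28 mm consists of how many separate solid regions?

1

At z = 0.28 mm: the cube is present — its section is the full 10×11 rectangle; the cylinder at (15, 15.5) is not intersected at this z (z outside [1.5, 5]); the cube at (4.5, 9) is not intersected at this z (z outside [2.5, 13.5]); the cylinder at (-4, 7.5) is absent (z outside [3, 16]); Merging all regions: only the 10×11 cube is present, so the union is just that shape — 1 connected region; (whole slice rotated 55° about Z — lengths, areas and connectivity unchanged). The result has 1 disconnected region.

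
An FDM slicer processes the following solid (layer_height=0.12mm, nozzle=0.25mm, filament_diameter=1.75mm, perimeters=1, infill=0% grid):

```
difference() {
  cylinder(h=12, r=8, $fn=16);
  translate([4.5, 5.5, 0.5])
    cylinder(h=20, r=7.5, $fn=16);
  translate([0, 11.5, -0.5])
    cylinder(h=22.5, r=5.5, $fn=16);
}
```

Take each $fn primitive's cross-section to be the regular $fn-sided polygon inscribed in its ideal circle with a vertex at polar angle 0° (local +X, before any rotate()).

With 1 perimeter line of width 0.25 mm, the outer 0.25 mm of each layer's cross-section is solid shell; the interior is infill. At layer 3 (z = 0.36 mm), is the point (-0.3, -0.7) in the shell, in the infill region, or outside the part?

infill

At z = 0.36 mm: the cylinder: section is a regular 16-gon, circumradius r=8; the cylinder at (4.5, 5.5) is absent (z outside [0.5, 20.5]); the r=5.5 cylinder at (0, 11.5) gives a regular 16-gon of circumradius 5.5 (constant along its height); Taking the first minus the rest: starting from the r=8 cylinder, the r=5.5 cylinder at (0, 11.5) partially overlaps it — only the 8.17 mm² overlap (of its 92.61 mm²) is removed, clipping the outline — 1 connected region. Overall, the cross-section is a single solid region. The nearest boundary edge runs (-2.10, 6.42)→(-0.00, 6.00); distance from the point to it = 6.71 mm. The point is inside the cross-section and 6.71 mm from the nearest boundary — more than the 0.25 mm shell width (1 × 0.25), so it's in the infill interior.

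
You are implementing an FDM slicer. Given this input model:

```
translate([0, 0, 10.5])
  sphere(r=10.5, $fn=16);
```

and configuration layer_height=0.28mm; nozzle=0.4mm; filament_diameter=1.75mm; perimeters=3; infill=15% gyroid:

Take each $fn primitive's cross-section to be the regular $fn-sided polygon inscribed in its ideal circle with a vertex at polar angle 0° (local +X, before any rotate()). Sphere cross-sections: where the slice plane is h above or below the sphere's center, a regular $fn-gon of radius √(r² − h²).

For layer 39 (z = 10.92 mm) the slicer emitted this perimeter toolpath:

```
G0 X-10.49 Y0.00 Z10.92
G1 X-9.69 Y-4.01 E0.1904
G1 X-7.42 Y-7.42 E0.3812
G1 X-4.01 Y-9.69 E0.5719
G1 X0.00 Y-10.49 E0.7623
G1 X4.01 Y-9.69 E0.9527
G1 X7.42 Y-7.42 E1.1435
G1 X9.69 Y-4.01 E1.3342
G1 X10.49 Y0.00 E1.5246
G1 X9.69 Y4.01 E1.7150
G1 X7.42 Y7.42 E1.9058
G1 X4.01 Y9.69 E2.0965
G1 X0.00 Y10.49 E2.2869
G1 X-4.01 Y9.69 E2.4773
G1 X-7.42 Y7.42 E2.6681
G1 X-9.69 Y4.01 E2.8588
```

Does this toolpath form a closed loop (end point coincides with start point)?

Start point (G0): (-10.49, 0.00). End point (last G1): the path does not return to the start — open.

no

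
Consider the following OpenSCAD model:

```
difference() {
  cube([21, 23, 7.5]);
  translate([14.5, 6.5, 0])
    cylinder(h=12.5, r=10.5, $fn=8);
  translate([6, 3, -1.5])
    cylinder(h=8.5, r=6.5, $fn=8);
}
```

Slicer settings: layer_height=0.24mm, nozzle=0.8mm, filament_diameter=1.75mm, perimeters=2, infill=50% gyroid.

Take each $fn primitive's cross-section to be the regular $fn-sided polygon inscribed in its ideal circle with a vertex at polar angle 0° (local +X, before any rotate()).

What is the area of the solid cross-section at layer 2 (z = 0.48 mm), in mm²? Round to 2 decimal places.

205.13 mm²

At z = 0.48 mm: the cube is present — its section is the full 21×23 rectangle (area 483.00 mm²); the cylinder at (14.5, 6.5): section is a regular 8-gon, circumradius r=10.5 (area = (8/2)·10.500²·sin(360°/8) = 311.83 mm²); the r=6.5 cylinder at (6, 3) gives a regular 8-gon of circumradius 6.5 (constant along its height) (area = (8/2)·6.500²·sin(360°/8) = 119.50 mm²); After the difference (first − rest): starting from the 21×23 cube (483.00 mm²), the r=10.5 cylinder at (14.5, 6.5) partially overlaps it — only the 239.21 mm² overlap (of its 311.83 mm²) is removed, clipping the outline; the r=6.5 cylinder at (6, 3) partially overlaps it — only the 38.67 mm² overlap (of its 119.50 mm²) is removed, clipping the outline — area = 205.13 mm². Overall, the cross-section has 2 separate islands. Net area = 205.13 mm².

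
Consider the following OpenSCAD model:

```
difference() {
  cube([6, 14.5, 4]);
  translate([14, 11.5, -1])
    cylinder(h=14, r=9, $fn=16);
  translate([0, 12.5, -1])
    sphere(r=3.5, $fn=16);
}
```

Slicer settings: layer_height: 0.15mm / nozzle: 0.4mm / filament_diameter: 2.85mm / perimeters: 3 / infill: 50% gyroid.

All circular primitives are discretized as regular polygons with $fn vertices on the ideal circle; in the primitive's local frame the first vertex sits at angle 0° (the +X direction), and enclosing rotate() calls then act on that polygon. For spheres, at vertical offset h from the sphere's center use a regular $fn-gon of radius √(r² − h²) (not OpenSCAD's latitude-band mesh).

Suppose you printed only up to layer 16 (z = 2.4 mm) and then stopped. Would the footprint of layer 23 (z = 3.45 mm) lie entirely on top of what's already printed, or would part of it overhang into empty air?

Compare the two slices. At z = 2.4: the cube is present — its section is the full 6×14.5 rectangle (area 87.00 mm²); the cylinder at (14, 11.5): section is a regular 16-gon, circumradius r=9 (area = (16/2)·9.000²·sin(360°/16) = 247.98 mm²); the r=3.5 sphere at (0, 12.5) slices to a regular 16-gon of circumradius 0.831 (√(r²−h²) with h=3.4 from center) (area = (16/2)·0.831²·sin(360°/16) = 2.11 mm²); Taking the first minus the rest: starting from the 6×14.5 cube (87.00 mm²), the r=9 cylinder at (14, 11.5) partially overlaps it — only the 4.44 mm² overlap (of its 247.98 mm²) is removed, clipping the outline; the r=3.5 sphere at (0, 12.5) partially overlaps it — only the 1.06 mm² overlap (of its 2.11 mm²) is removed, clipping the outline — area = 81.50 mm². At z = 3.45: the cube is present — its section is the full 6×14.5 rectangle (area 87.00 mm²); the r=9 cylinder at (14, 11.5) gives a regular 16-gon of circumradius 9 (constant along its height) (area = (16/2)·9.000²·sin(360°/16) = 247.98 mm²); the sphere at (0, 12.5) does not reach this height (|z−center|=4.450 > r=3.5); Subtracting the remaining from the first: starting from the 6×14.5 cube (87.00 mm²), the r=9 cylinder at (14, 11.5) partially overlaps it — only the 4.44 mm² overlap (of its 247.98 mm²) is removed, clipping the outline — area = 82.56 mm². Checking containment: at z = 3.45 the cross-section extends beyond the z = 2.4 cross-section by about 1.06 mm².

part overhangs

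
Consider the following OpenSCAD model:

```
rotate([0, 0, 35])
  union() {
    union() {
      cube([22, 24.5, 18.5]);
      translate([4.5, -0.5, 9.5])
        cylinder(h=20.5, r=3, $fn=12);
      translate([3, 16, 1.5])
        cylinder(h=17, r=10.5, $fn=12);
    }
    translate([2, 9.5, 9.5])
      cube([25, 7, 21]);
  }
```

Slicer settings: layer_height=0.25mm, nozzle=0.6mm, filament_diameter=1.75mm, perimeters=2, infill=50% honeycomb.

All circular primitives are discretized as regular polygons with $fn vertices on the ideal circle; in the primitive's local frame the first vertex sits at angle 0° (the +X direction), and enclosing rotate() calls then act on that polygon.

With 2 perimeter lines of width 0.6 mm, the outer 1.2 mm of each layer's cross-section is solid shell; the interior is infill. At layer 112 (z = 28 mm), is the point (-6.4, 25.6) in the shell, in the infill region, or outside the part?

At z = 28 mm: the cube is absent (z outside [0, 18.5]); the cylinder at (4.5, -0.5): section is a regular 12-gon, circumradius r=3; the cylinder at (3, 16) does not reach this height (z outside [1.5, 18.5]); Merging all regions: only the r=3 cylinder at (4.5, -0.5) is present, so the union is just that shape — 1 connected region; the 25×7 cube at (2, 9.5) contributes its full rectangle; Taking the union: the 2 present regions are separate (no shared area or edge), so areas and boundary lengths simply add and each stays a separate island — 2 connected regions; (whole slice rotated 35° about Z — lengths, areas and connectivity unchanged). Overall, the cross-section has 2 separate islands. Undo the 35° rotation: the query point maps to (9.441, 24.641) in the un-rotated model frame. The nearest boundary edge runs (2.00, 16.50)→(27.00, 16.50); distance from the point to it = 8.14 mm. The point is not inside any of the regions above, so it lies outside the cross-section (8.14 mm from the nearest boundary).

outside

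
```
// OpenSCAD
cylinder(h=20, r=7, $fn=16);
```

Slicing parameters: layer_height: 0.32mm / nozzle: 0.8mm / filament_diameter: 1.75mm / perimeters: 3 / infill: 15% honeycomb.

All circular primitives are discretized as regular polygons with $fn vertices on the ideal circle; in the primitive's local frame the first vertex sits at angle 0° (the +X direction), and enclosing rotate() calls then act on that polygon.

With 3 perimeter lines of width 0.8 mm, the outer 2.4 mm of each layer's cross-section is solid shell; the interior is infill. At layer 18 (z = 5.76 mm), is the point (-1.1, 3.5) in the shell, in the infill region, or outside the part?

infill

At z = 5.76 mm: the r=7 cylinder gives a regular 16-gon of circumradius 7 (constant along its height). Overall, the cross-section is a single solid region. The nearest boundary edge runs (0.00, 7.00)→(-2.68, 6.47); distance from the point to it = 3.22 mm. The point is inside the cross-section and 3.22 mm from the nearest boundary — more than the 2.4 mm shell width (3 × 0.8), so it's in the infill interior.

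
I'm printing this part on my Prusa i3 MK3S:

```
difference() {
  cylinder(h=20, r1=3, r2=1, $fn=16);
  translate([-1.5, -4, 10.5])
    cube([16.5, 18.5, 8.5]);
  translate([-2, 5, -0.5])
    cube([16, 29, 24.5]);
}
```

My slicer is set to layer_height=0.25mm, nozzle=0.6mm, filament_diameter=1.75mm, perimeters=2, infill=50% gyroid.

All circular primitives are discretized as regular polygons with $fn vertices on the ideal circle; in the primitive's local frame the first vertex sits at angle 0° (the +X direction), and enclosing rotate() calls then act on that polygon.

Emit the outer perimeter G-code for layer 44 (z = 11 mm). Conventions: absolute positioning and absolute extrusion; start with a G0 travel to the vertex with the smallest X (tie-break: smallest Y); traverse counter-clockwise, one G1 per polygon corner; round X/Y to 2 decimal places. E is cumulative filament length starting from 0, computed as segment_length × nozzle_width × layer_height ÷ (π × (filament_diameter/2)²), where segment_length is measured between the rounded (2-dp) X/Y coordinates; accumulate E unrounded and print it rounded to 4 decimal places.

G0 X-1.90 Y0.00 Z11.00
G1 X-1.76 Y-0.73 E0.0464
G1 X-1.50 Y-1.11 E0.0751
G1 X-1.50 Y1.11 E0.2135
G1 X-1.76 Y0.73 E0.2422
G1 X-1.90 Y0.00 E0.2886

At z = 11 mm: the cone: at t=0.550 of its height the radius interpolates to r₁+(r₂−r₁)t = 1.900, giving a regular 16-gon of that circumradius; the cube at (-1.5, -4) is present — its section is the full 16.5×18.5 rectangle; the cube at (-2, 5) (footprint 16×29) is included at this height; After the difference (first − rest): starting from the cone, the 16.5×18.5 cube at (-1.5, -4) partially overlaps it — only the 10.48 mm² overlap (of its 305.25 mm²) is removed, clipping the outline; the 16×29 cube at (-2, 5) misses the remaining region (no effect) — 1 connected region. The outline is a single polygon with 5 vertices. Extrusion per mm of travel: 0.6 × 0.25 / (π × 0.875²) = 0.062363. Accumulating E over each segment gives final E = 0.2886.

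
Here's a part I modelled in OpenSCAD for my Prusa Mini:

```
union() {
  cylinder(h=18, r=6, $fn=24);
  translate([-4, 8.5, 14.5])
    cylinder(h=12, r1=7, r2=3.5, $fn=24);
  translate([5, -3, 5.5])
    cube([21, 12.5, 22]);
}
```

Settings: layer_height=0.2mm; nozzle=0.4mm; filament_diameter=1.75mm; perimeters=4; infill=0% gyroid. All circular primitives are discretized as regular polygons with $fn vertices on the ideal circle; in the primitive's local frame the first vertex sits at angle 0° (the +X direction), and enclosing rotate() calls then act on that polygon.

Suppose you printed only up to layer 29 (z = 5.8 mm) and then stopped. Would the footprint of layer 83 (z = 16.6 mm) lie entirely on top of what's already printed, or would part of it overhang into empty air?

part overhangs

Compare the two slices. At z = 5.8: the r=6 cylinder gives a regular 24-gon of circumradius 6 (constant along its height) (area = (24/2)·6.000²·sin(360°/24) = 111.81 mm²); the cone at (-4, 8.5) is not intersected at this z (z outside [14.5, 26.5]); the cube at (5, -3) is present — its section is the full 21×12.5 rectangle (area 262.50 mm²); Combining (union): the regions partially overlap — summed areas 374.31 mm² minus the doubly-counted overlap 4.25 mm² gives 370.06 mm² — area = 370.06 mm². At z = 16.6: the r=6 cylinder contributes a regular 24-gon of circumradius 6 (area = (24/2)·6.000²·sin(360°/24) = 111.81 mm²); the cone at (-4, 8.5): at t=0.175 of its height the radius interpolates to r₁+(r₂−r₁)t = 6.387, giving a regular 24-gon of that circumradius (area = (24/2)·6.387²·sin(360°/24) = 126.72 mm²); the cube at (5, -3) is present — its section is the full 21×12.5 rectangle (area 262.50 mm²); Merging all regions: the regions partially overlap — summed areas 501.03 mm² minus the doubly-counted overlap 20.17 mm² gives 480.85 mm² — area = 480.85 mm². Checking containment: at z = 16.6 the cross-section extends beyond the z = 5.8 cross-section by about 110.79 mm².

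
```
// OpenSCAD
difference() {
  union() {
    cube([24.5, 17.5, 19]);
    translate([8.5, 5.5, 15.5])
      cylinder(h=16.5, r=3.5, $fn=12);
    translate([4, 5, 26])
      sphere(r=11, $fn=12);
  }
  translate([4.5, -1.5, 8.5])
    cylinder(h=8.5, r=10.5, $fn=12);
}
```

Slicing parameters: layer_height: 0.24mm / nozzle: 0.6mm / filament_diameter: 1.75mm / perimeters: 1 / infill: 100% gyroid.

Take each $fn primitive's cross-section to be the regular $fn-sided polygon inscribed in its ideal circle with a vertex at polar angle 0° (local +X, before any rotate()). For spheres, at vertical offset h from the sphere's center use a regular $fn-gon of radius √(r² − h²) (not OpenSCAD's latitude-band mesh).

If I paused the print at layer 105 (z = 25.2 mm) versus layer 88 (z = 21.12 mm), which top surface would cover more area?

Layer 105 (z = 25.2): the cube is absent (z outside [0, 19]); the r=3.5 cylinder at (8.5, 5.5) gives a regular 12-gon of circumradius 3.5 (constant along its height) (area = (12/2)·3.500²·sin(360°/12) = 36.75 mm²); the r=11 sphere at (4, 5) slices to a regular 12-gon of circumradius 10.971 (√(r²−h²) with h=0.8 from center) (area = (12/2)·10.971²·sin(360°/12) = 361.08 mm²); Combining (union): the r=3.5 cylinder at (8.5, 5.5) lies entirely inside the r=11 sphere at (4, 5), so the union is just the r=11 sphere at (4, 5) — area = 361.08 mm²; the cylinder at (4.5, -1.5) does not reach this height (z outside [8.5, 17]); Subtracting the remaining from the first: none of the subtracted shapes is present at this height, so the result so far is unchanged — area = 361.08 mm². So its area = 361.08 mm². Layer 88 (z = 21.12): the cube does not reach this height (z outside [0, 19]); the r=3.5 cylinder at (8.5, 5.5) gives a regular 12-gon of circumradius 3.5 (constant along its height) (area = (12/2)·3.500²·sin(360°/12) = 36.75 mm²); the r=11 sphere at (4, 5) slices to a regular 12-gon of circumradius 9.858 (√(r²−h²) with h=4.88 from center) (area = (12/2)·9.858²·sin(360°/12) = 291.56 mm²); Merging all regions: the r=3.5 cylinder at (8.5, 5.5) lies entirely inside the r=11 sphere at (4, 5), so the union is just the r=11 sphere at (4, 5) — area = 291.56 mm²; the cylinder at (4.5, -1.5) is absent (z outside [8.5, 17]); Taking the first minus the rest: none of the subtracted shapes is present at this height, so the result so far is unchanged — area = 291.56 mm². So its area = 291.56 mm². Layer 105 is larger (361.08 vs 291.56 mm²).

layer 105 (z = 25.2 mm)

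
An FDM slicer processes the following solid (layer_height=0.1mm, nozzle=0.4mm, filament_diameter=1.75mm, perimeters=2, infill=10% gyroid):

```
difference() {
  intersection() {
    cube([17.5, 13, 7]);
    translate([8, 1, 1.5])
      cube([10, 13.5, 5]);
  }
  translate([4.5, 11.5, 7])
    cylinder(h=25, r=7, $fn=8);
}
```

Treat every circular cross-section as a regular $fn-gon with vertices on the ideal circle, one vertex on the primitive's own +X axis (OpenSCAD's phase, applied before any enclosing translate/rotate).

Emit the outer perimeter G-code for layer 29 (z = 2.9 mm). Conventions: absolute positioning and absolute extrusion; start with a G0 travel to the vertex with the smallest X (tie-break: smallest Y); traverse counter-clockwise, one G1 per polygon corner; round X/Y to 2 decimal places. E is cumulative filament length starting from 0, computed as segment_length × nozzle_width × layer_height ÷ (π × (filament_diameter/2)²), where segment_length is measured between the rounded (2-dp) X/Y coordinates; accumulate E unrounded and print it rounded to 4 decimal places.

G0 X8.00 Y1.00 Z2.90
G1 X17.50 Y1.00 E0.1580
G1 X17.50 Y13.00 E0.3575
G1 X8.00 Y13.00 E0.5155
G1 X8.00 Y1.00 E0.7151

At z = 2.9 mm: the cube is present — its section is the full 17.5×13 rectangle; the cube at (8, 1) is present — its section is the full 10×13.5 rectangle; Taking the intersection: the 10×13.5 cube at (8, 1) partially overlaps the 17.5×13 cube; clipping to the common part keeps 114.00 mm² — 1 connected region; the cylinder at (4.5, 11.5) does not reach this height (z outside [7, 32]); Subtracting the remaining from the first: none of the subtracted shapes is present at this height, so the result so far is unchanged — 1 connected region. The outline is a single polygon with 4 vertices. Extrusion per mm of travel: 0.4 × 0.1 / (π × 0.875²) = 0.016630. Accumulating E over each segment gives final E = 0.7151.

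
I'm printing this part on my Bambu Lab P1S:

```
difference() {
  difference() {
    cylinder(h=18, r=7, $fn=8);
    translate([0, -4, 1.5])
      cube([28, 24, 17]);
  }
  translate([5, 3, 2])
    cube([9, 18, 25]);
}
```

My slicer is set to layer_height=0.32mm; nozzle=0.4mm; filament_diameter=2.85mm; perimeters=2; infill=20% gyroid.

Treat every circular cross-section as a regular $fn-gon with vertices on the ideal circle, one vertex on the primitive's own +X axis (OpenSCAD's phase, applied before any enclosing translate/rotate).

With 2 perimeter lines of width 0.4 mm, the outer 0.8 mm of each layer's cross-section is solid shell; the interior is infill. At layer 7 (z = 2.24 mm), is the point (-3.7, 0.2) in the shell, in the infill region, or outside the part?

infill

At z = 2.24 mm: the r=7 cylinder gives a regular 8-gon of circumradius 7 (constant along its height); the cube at (0, -4) is present — its section is the full 28×24 rectangle; Taking the first minus the rest: starting from the r=7 cylinder, the 28×24 cube at (0, -4) partially overlaps it — only the 59.33 mm² overlap (of its 672.00 mm²) is removed, clipping the outline — 1 connected region; the 9×18 cube at (5, 3) contributes its full rectangle; After the difference (first − rest): starting from the result so far, the 9×18 cube at (5, 3) misses the remaining region (no effect) — 1 connected region. Overall, the cross-section is a single solid region. The nearest boundary edge runs (-7.00, 0.00)→(-4.95, 4.95); distance from the point to it = 2.97 mm. The point is inside the cross-section and 2.97 mm from the nearest boundary — more than the 0.8 mm shell width (2 × 0.4), so it's in the infill interior.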